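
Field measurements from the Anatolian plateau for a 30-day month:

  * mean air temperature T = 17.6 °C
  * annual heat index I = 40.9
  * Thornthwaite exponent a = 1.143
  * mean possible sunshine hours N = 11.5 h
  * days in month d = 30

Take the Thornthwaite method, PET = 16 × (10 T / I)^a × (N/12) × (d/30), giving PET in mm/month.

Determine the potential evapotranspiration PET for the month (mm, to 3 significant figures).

81.3 mm

10T/I = 10 × 17.6 / 40.9 = 4.3032
(10T/I)^a = 4.3032^1.143 = 5.3018
Uncorrected PET = 16 × 5.3018 = 84.829 mm
Correction = (N/12)(d/30) = (11.5/12)(30/30) = 0.9583
PET = 84.829 × 0.9583 = 81.292 mm/month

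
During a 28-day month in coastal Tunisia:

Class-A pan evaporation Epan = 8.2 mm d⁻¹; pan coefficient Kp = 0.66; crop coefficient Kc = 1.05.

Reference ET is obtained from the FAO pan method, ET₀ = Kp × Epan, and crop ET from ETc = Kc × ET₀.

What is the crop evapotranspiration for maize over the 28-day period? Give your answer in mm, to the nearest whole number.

159 mm

ET₀ = 0.66 × 8.2 = 5.4120 mm/d
ETc = Kc × ET₀ = 1.05 × 5.4120 = 5.6826 mm/d
Over 28 days: 5.6826 × 28 = 159.113 mm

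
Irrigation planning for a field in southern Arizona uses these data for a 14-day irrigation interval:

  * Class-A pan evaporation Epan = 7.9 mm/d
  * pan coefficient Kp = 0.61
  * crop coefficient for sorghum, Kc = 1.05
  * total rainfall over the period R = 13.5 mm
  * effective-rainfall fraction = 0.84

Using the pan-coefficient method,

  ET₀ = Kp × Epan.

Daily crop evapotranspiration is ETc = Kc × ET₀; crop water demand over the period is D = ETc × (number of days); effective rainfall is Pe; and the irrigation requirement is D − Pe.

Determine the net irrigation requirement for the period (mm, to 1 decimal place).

ET₀ = 0.61 × 7.9 = 4.8190 mm/d
ETc = Kc × ET₀ = 1.05 × 4.8190 = 5.0600 mm/d
Crop demand D = ETc × 14 d = 5.0600 × 14 = 70.840 mm
Pe = 0.84 × 13.5 = 11.340 mm
D − Pe = 70.840 − 11.340 = 59.500 mm

59.5 mm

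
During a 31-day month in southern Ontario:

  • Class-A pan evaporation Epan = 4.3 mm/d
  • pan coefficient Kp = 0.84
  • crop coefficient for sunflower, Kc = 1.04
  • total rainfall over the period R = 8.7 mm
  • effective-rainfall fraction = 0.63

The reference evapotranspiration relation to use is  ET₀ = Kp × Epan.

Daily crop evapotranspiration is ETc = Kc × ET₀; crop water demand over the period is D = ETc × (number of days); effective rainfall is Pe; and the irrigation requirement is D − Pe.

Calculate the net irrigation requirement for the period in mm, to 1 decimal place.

111.0 mm

ET₀ = 0.84 × 4.3 = 3.6120 mm/d
ETc = Kc × ET₀ = 1.04 × 3.6120 = 3.7565 mm/d
Crop demand D = ETc × 31 d = 3.7565 × 31 = 116.452 mm
Pe = 0.63 × 8.7 = 5.481 mm
D − Pe = 116.452 − 5.481 = 110.971 mm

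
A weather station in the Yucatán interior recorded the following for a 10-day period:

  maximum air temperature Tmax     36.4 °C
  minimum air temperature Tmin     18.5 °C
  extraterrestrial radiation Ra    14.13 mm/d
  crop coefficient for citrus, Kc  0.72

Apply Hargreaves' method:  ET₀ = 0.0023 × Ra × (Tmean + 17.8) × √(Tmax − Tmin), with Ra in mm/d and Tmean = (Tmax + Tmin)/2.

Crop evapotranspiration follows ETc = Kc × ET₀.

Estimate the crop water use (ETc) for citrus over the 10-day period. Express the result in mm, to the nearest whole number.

45 mm

Tmean = (36.4 + 18.5)/2 = 27.45 °C
ET₀ = 0.0023 × 14.13 × (27.45 + 17.8) × √17.9 = 0.0023 × 14.13 × 45.25 × 4.2308 = 6.2217 mm/d
ETc = Kc × ET₀ = 0.72 × 6.2217 = 4.4796 mm/d
Over 10 days: 4.4796 × 10 = 44.796 mm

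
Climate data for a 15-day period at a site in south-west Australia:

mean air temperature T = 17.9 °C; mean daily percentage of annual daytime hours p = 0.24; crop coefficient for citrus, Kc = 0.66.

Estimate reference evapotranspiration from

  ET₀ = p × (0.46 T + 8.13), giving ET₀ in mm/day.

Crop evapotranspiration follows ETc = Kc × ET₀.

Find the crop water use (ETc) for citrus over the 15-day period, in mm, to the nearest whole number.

ET₀ = 0.24 × (0.46 × 17.9 + 8.13) = 0.24 × 16.364 = 3.9274 mm/d
ETc = Kc × ET₀ = 0.66 × 3.9274 = 2.5921 mm/d
Over 15 days: 2.5921 × 15 = 38.882 mm

39 mm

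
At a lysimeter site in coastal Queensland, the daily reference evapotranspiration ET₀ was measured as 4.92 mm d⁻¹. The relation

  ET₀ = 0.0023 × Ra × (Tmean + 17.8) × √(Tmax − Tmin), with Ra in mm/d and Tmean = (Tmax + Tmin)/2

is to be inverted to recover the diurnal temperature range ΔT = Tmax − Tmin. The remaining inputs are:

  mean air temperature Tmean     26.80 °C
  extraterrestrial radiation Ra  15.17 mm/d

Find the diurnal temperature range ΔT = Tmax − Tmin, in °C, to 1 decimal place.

10.0 °C

√ΔT = ET₀ / [0.0023 × Ra × (Tmean+17.8)] = 4.92 / (0.0023 × 15.17 × 44.60) = 3.1617
ΔT = 3.1617² = 9.996 °C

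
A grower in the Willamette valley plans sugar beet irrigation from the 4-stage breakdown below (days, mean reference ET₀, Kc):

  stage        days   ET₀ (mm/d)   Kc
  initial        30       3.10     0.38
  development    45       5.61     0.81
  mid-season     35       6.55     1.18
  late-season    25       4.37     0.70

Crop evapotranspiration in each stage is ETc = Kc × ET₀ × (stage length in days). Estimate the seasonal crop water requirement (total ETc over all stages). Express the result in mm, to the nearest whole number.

587 mm

initial: 0.38 × 3.10 × 30 = 35.34 mm
development: 0.81 × 5.61 × 45 = 204.48 mm
mid-season: 1.18 × 6.55 × 35 = 270.52 mm
late-season: 0.70 × 4.37 × 25 = 76.48 mm
Seasonal total = 586.82 mm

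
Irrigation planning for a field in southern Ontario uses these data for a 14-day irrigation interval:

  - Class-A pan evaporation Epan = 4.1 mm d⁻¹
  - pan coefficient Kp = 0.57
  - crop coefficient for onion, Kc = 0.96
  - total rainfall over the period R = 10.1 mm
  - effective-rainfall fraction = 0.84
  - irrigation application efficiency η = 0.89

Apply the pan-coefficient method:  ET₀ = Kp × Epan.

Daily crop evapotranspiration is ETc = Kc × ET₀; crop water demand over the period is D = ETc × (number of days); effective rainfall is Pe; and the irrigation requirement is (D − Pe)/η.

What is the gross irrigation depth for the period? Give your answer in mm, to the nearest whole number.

ET₀ = 0.57 × 4.1 = 2.3370 mm/d
ETc = Kc × ET₀ = 0.96 × 2.3370 = 2.2435 mm/d
Crop demand D = ETc × 14 d = 2.2435 × 14 = 31.409 mm
Pe = 0.84 × 10.1 = 8.484 mm
D − Pe = 31.409 − 8.484 = 22.925 mm
Gross irrigation = 22.925 / 0.89 = 25.758 mm

26 mm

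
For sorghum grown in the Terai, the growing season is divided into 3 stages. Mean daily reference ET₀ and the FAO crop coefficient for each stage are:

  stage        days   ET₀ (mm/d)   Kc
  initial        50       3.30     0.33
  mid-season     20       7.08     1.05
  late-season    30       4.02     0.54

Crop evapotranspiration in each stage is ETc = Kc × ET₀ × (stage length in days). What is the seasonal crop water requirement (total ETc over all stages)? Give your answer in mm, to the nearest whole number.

initial: 0.33 × 3.30 × 50 = 54.45 mm
mid-season: 1.05 × 7.08 × 20 = 148.68 mm
late-season: 0.54 × 4.02 × 30 = 65.12 mm
Seasonal total = 268.25 mm

268 mm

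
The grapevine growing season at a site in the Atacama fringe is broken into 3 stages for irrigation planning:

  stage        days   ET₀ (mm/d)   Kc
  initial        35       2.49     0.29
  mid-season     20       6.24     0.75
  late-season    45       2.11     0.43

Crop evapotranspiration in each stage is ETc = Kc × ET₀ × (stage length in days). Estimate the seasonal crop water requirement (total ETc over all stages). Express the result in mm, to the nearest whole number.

initial: 0.29 × 2.49 × 35 = 25.27 mm
mid-season: 0.75 × 6.24 × 20 = 93.60 mm
late-season: 0.43 × 2.11 × 45 = 40.83 mm
Seasonal total = 159.70 mm

160 mm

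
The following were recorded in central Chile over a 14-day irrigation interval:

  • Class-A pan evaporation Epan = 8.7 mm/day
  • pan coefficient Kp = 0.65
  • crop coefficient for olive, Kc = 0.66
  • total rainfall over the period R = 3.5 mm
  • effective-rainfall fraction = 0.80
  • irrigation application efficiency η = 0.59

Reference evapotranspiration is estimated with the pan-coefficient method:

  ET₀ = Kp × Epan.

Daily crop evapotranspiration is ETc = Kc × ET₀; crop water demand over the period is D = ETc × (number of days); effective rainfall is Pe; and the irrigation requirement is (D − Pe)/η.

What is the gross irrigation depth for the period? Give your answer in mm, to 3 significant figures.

ET₀ = 0.65 × 8.7 = 5.6550 mm/d
ETc = Kc × ET₀ = 0.66 × 5.6550 = 3.7323 mm/d
Crop demand D = ETc × 14 d = 3.7323 × 14 = 52.252 mm
Pe = 0.80 × 3.5 = 2.800 mm
D − Pe = 52.252 − 2.800 = 49.452 mm
Gross irrigation = 49.452 / 0.59 = 83.817 mm

83.8 mm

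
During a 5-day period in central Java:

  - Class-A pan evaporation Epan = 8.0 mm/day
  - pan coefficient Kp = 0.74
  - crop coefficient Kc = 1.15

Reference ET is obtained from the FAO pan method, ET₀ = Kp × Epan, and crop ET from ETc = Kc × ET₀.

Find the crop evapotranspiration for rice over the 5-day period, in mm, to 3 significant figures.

34.0 mm

ET₀ = 0.74 × 8.0 = 5.9200 mm/d
ETc = Kc × ET₀ = 1.15 × 5.9200 = 6.8080 mm/d
Over 5 days: 6.8080 × 5 = 34.040 mm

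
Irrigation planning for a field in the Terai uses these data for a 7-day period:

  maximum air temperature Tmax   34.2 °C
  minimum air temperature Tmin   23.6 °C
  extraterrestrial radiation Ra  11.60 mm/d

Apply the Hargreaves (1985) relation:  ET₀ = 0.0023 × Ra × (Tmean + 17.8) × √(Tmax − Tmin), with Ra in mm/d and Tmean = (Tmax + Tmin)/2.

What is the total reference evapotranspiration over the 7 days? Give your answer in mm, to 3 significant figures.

28.4 mm

Tmean = (34.2 + 23.6)/2 = 28.90 °C
ET₀ = 0.0023 × 11.60 × (28.90 + 17.8) × √10.6 = 0.0023 × 11.60 × 46.70 × 3.2558 = 4.0566 mm/d
Over 7 days: 4.0566 × 7 = 28.396 mm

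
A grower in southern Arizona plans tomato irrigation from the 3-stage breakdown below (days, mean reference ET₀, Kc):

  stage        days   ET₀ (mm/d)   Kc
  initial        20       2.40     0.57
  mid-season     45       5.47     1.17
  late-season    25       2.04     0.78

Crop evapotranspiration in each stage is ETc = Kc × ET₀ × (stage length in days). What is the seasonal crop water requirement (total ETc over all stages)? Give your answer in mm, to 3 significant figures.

355 mm

initial: 0.57 × 2.40 × 20 = 27.36 mm
mid-season: 1.17 × 5.47 × 45 = 288.00 mm
late-season: 0.78 × 2.04 × 25 = 39.78 mm
Seasonal total = 355.14 mm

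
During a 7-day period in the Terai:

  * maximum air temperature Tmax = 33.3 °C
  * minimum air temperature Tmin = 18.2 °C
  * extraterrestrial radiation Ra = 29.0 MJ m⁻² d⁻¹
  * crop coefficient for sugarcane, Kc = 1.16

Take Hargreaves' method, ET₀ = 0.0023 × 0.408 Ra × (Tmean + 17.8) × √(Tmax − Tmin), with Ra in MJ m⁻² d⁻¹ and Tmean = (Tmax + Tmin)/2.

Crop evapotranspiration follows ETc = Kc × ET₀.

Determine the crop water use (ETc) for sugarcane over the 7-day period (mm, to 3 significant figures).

37.4 mm

Tmean = (33.3 + 18.2)/2 = 25.75 °C
0.408 Ra = 0.408 × 29.0 = 11.8320 mm/d equivalent
ET₀ = 0.0023 × 11.8320 × (25.75 + 17.8) × √15.1 = 0.0023 × 11.8320 × 43.55 × 3.8859 = 4.6054 mm/d
ETc = Kc × ET₀ = 1.16 × 4.6054 = 5.3423 mm/d
Over 7 days: 5.3423 × 7 = 37.396 mm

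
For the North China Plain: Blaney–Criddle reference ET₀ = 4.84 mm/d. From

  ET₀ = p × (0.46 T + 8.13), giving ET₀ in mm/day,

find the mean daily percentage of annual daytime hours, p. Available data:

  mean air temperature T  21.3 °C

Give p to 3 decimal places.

0.270

p = ET₀ / (0.46 T + 8.13) = 4.84 / (0.46 × 21.3 + 8.13) = 4.84 / 17.928 = 0.2700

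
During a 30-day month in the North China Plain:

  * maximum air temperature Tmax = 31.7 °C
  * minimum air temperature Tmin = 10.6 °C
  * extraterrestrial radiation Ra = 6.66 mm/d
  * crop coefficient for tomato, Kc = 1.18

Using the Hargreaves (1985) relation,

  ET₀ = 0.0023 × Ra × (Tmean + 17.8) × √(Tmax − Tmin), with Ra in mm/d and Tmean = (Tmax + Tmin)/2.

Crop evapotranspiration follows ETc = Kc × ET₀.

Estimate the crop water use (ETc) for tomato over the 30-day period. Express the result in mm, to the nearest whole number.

Tmean = (31.7 + 10.6)/2 = 21.15 °C
ET₀ = 0.0023 × 6.66 × (21.15 + 17.8) × √21.1 = 0.0023 × 6.66 × 38.95 × 4.5935 = 2.7406 mm/d
ETc = Kc × ET₀ = 1.18 × 2.7406 = 3.2339 mm/d
Over 30 days: 3.2339 × 30 = 97.017 mm

97 mm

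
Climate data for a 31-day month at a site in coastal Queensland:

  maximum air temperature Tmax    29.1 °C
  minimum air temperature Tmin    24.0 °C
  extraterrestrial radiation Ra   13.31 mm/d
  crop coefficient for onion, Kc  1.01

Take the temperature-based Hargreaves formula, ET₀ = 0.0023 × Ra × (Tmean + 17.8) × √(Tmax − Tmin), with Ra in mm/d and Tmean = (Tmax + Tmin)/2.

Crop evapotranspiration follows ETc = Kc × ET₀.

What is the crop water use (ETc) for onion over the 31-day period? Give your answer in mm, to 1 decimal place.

96.0 mm

Tmean = (29.1 + 24.0)/2 = 26.55 °C
ET₀ = 0.0023 × 13.31 × (26.55 + 17.8) × √5.1 = 0.0023 × 13.31 × 44.35 × 2.2583 = 3.0661 mm/d
ETc = Kc × ET₀ = 1.01 × 3.0661 = 3.0968 mm/d
Over 31 days: 3.0968 × 31 = 96.001 mm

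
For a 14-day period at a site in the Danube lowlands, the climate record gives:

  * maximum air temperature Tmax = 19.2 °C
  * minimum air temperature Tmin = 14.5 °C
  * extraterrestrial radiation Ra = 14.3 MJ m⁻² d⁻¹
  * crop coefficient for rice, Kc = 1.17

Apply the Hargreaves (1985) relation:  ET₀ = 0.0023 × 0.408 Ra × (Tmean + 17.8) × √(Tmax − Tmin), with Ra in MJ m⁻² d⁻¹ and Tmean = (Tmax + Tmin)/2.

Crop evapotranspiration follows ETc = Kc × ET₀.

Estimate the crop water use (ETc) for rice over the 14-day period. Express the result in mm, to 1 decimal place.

16.5 mm

Tmean = (19.2 + 14.5)/2 = 16.85 °C
0.408 Ra = 0.408 × 14.3 = 5.8344 mm/d equivalent
ET₀ = 0.0023 × 5.8344 × (16.85 + 17.8) × √4.7 = 0.0023 × 5.8344 × 34.65 × 2.1679 = 1.0080 mm/d
ETc = Kc × ET₀ = 1.17 × 1.0080 = 1.1794 mm/d
Over 14 days: 1.1794 × 14 = 16.512 mm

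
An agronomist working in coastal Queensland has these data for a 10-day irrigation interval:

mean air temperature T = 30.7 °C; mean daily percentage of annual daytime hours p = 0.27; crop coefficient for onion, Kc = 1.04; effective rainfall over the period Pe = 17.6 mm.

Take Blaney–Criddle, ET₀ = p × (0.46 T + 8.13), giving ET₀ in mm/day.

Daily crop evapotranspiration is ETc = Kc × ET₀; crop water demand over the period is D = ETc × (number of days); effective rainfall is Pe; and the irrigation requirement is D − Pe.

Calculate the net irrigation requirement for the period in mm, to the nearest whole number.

45 mm

ET₀ = 0.27 × (0.46 × 30.7 + 8.13) = 0.27 × 22.252 = 6.0080 mm/d
ETc = Kc × ET₀ = 1.04 × 6.0080 = 6.2483 mm/d
Crop demand D = ETc × 10 d = 6.2483 × 10 = 62.483 mm
D − Pe = 62.483 − 17.6 = 44.883 mm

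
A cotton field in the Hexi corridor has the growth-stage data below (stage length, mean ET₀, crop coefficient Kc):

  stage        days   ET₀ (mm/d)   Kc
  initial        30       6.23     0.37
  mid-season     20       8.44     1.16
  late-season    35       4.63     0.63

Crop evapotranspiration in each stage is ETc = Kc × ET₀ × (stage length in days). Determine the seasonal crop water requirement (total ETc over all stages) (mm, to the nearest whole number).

initial: 0.37 × 6.23 × 30 = 69.15 mm
mid-season: 1.16 × 8.44 × 20 = 195.81 mm
late-season: 0.63 × 4.63 × 35 = 102.09 mm
Seasonal total = 367.05 mm

367 mm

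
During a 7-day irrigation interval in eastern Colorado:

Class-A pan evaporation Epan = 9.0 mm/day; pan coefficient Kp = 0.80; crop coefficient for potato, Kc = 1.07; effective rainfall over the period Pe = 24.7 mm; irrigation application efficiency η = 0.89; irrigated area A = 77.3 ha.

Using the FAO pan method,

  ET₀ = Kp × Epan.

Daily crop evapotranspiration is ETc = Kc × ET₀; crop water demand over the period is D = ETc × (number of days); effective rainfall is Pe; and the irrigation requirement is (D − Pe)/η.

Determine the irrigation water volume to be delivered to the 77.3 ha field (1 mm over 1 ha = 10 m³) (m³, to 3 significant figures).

ET₀ = 0.80 × 9.0 = 7.2000 mm/d
ETc = Kc × ET₀ = 1.07 × 7.2000 = 7.7040 mm/d
Crop demand D = ETc × 7 d = 7.7040 × 7 = 53.928 mm
D − Pe = 53.928 − 24.7 = 29.228 mm
Gross irrigation = 29.228 / 0.89 = 32.840 mm
Volume = 32.840 mm × 77.3 ha × 10 = 25385.3 m³

25400 m³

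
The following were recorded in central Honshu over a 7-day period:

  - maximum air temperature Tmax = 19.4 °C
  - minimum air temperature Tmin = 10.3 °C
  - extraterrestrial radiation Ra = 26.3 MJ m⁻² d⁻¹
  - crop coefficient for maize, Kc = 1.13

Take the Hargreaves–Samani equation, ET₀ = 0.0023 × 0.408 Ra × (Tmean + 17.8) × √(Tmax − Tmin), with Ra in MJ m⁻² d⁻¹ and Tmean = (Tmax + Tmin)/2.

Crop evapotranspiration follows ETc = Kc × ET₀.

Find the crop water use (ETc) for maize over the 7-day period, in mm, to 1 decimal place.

Tmean = (19.4 + 10.3)/2 = 14.85 °C
0.408 Ra = 0.408 × 26.3 = 10.7304 mm/d equivalent
ET₀ = 0.0023 × 10.7304 × (14.85 + 17.8) × √9.1 = 0.0023 × 10.7304 × 32.65 × 3.0166 = 2.4308 mm/d
ETc = Kc × ET₀ = 1.13 × 2.4308 = 2.7468 mm/d
Over 7 days: 2.7468 × 7 = 19.228 mm

19.2 mm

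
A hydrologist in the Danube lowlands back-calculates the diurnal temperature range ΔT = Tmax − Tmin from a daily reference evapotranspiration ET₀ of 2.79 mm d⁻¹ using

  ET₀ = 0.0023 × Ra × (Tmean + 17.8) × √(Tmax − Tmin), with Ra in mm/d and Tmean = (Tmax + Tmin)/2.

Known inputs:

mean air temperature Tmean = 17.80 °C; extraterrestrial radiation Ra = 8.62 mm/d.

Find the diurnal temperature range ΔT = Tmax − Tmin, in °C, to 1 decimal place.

15.6 °C

√ΔT = ET₀ / [0.0023 × Ra × (Tmean+17.8)] = 2.79 / (0.0023 × 8.62 × 35.60) = 3.9529
ΔT = 3.9529² = 15.625 °C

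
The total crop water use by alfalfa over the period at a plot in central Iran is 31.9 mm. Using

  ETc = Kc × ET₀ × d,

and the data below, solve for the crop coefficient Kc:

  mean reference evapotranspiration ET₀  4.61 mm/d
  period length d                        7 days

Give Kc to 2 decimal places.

ETc = Kc × ET₀ × d  ⇒  Kc = ETc / (ET₀ × d)
Kc = 31.9 / (4.61 × 7) = 31.9 / 32.27 = 0.9885

0.99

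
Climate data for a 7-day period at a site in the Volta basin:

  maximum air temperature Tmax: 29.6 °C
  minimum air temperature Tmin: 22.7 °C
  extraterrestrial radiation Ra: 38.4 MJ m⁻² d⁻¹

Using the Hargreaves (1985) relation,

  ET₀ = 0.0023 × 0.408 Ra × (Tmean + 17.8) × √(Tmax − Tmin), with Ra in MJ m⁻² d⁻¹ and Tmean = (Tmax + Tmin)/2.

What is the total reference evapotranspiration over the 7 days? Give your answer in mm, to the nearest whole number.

29 mm

Tmean = (29.6 + 22.7)/2 = 26.15 °C
0.408 Ra = 0.408 × 38.4 = 15.6672 mm/d equivalent
ET₀ = 0.0023 × 15.6672 × (26.15 + 17.8) × √6.9 = 0.0023 × 15.6672 × 43.95 × 2.6268 = 4.1601 mm/d
Over 7 days: 4.1601 × 7 = 29.121 mm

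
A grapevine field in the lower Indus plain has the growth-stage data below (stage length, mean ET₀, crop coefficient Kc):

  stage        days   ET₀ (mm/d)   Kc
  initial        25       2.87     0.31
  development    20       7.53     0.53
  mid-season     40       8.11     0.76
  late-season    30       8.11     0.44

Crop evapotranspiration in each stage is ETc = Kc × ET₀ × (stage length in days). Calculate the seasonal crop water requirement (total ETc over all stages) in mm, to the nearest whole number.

initial: 0.31 × 2.87 × 25 = 22.24 mm
development: 0.53 × 7.53 × 20 = 79.82 mm
mid-season: 0.76 × 8.11 × 40 = 246.54 mm
late-season: 0.44 × 8.11 × 30 = 107.05 mm
Seasonal total = 455.65 mm

456 mm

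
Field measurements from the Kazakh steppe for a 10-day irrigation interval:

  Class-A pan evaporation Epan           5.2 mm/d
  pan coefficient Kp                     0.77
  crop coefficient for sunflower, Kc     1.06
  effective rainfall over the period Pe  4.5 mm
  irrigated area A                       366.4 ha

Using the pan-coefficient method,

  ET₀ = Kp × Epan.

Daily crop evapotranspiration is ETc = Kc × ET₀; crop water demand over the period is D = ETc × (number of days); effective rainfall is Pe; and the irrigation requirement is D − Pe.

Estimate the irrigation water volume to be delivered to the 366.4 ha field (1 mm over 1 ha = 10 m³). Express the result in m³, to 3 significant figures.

ET₀ = 0.77 × 5.2 = 4.0040 mm/d
ETc = Kc × ET₀ = 1.06 × 4.0040 = 4.2442 mm/d
Crop demand D = ETc × 10 d = 4.2442 × 10 = 42.442 mm
D − Pe = 42.442 − 4.5 = 37.942 mm
Volume = 37.942 mm × 366.4 ha × 10 = 139019.5 m³

139000 m³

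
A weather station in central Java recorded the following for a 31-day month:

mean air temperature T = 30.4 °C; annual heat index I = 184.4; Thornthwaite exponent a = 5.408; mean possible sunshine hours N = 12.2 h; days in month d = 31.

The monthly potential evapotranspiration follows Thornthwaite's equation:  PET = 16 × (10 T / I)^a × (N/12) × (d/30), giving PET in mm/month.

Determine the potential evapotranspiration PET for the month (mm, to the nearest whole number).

10T/I = 10 × 30.4 / 184.4 = 1.6486
(10T/I)^a = 1.6486^5.408 = 14.9334
Uncorrected PET = 16 × 14.9334 = 238.934 mm
Correction = (N/12)(d/30) = (12.2/12)(31/30) = 1.0506
PET = 238.934 × 1.0506 = 251.024 mm/month

251 mm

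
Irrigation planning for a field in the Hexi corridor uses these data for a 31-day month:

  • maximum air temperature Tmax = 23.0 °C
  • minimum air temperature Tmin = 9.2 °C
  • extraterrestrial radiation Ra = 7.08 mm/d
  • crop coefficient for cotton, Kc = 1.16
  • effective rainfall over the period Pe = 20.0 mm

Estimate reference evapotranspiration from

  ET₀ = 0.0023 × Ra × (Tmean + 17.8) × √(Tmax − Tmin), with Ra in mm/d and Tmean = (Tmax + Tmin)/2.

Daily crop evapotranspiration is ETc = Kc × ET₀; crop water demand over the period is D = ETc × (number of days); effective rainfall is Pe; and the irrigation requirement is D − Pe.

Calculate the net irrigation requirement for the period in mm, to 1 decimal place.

Tmean = (23.0 + 9.2)/2 = 16.10 °C
ET₀ = 0.0023 × 7.08 × (16.10 + 17.8) × √13.8 = 0.0023 × 7.08 × 33.90 × 3.7148 = 2.0507 mm/d
ETc = Kc × ET₀ = 1.16 × 2.0507 = 2.3788 mm/d
Crop demand D = ETc × 31 d = 2.3788 × 31 = 73.743 mm
D − Pe = 73.743 − 20.0 = 53.743 mm

53.7 mm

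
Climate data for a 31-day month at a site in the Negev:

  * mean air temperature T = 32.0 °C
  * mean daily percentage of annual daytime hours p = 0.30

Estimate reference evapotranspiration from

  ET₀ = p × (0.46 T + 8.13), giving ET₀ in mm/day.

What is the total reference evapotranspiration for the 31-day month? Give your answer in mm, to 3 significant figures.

213 mm

ET₀ = 0.30 × (0.46 × 32.0 + 8.13) = 0.30 × 22.850 = 6.8550 mm/d
Monthly total = 6.8550 × 31 = 212.505 mm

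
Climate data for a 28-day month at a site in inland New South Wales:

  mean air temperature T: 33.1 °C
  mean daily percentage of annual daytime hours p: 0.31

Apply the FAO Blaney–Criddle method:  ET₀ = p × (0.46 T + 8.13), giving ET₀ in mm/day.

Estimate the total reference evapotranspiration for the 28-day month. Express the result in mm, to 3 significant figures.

ET₀ = 0.31 × (0.46 × 33.1 + 8.13) = 0.31 × 23.356 = 7.2404 mm/d
Monthly total = 7.2404 × 28 = 202.731 mm

203 mm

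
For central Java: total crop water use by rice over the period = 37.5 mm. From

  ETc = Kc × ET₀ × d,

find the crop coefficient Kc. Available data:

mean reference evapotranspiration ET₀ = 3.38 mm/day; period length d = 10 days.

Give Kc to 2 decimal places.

ETc = Kc × ET₀ × d  ⇒  Kc = ETc / (ET₀ × d)
Kc = 37.5 / (3.38 × 10) = 37.5 / 33.80 = 1.1095

1.11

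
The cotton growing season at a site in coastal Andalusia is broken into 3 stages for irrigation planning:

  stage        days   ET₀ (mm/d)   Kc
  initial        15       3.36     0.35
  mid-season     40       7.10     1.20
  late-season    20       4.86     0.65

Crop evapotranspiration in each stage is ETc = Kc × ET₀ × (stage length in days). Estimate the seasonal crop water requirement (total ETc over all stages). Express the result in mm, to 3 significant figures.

initial: 0.35 × 3.36 × 15 = 17.64 mm
mid-season: 1.20 × 7.10 × 40 = 340.80 mm
late-season: 0.65 × 4.86 × 20 = 63.18 mm
Seasonal total = 421.62 mm

422 mm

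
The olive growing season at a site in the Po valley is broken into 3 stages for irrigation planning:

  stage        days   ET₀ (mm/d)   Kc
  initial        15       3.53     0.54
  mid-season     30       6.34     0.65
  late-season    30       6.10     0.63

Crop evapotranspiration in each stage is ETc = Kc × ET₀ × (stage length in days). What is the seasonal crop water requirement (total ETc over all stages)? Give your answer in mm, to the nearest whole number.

initial: 0.54 × 3.53 × 15 = 28.59 mm
mid-season: 0.65 × 6.34 × 30 = 123.63 mm
late-season: 0.63 × 6.10 × 30 = 115.29 mm
Seasonal total = 267.51 mm

268 mm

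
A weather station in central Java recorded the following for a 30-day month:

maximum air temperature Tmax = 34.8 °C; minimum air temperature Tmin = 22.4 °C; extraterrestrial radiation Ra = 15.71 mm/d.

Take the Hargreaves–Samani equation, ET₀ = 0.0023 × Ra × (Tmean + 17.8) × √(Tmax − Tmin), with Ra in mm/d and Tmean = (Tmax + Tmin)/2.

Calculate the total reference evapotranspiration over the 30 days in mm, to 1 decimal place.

Tmean = (34.8 + 22.4)/2 = 28.60 °C
ET₀ = 0.0023 × 15.71 × (28.60 + 17.8) × √12.4 = 0.0023 × 15.71 × 46.40 × 3.5214 = 5.9039 mm/d
Over 30 days: 5.9039 × 30 = 177.117 mm

177.1 mm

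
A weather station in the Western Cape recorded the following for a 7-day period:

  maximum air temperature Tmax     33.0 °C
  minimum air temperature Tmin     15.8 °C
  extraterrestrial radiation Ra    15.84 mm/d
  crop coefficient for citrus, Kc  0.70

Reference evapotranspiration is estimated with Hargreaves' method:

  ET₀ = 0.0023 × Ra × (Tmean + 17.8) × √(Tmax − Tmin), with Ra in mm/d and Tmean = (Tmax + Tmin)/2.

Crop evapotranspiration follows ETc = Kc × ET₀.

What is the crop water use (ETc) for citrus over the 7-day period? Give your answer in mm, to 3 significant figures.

Tmean = (33.0 + 15.8)/2 = 24.40 °C
ET₀ = 0.0023 × 15.84 × (24.40 + 17.8) × √17.2 = 0.0023 × 15.84 × 42.20 × 4.1473 = 6.3762 mm/d
ETc = Kc × ET₀ = 0.70 × 6.3762 = 4.4633 mm/d
Over 7 days: 4.4633 × 7 = 31.243 mm

31.2 mm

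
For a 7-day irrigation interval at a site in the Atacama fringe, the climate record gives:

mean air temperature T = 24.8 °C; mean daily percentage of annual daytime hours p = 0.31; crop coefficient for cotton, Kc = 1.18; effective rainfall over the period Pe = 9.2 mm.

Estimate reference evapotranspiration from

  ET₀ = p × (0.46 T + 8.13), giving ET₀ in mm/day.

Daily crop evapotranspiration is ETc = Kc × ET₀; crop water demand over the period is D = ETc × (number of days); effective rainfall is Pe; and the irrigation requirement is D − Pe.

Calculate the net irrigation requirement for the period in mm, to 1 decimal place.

40.8 mm

ET₀ = 0.31 × (0.46 × 24.8 + 8.13) = 0.31 × 19.538 = 6.0568 mm/d
ETc = Kc × ET₀ = 1.18 × 6.0568 = 7.1470 mm/d
Crop demand D = ETc × 7 d = 7.1470 × 7 = 50.029 mm
D − Pe = 50.029 − 9.2 = 40.829 mm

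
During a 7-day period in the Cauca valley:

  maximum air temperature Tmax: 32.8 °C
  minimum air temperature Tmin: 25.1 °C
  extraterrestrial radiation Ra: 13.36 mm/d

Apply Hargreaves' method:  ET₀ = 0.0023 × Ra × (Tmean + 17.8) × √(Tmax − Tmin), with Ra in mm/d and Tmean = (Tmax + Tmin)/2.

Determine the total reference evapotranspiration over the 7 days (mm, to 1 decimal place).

Tmean = (32.8 + 25.1)/2 = 28.95 °C
ET₀ = 0.0023 × 13.36 × (28.95 + 17.8) × √7.7 = 0.0023 × 13.36 × 46.75 × 2.7749 = 3.9862 mm/d
Over 7 days: 3.9862 × 7 = 27.903 mm

27.9 mm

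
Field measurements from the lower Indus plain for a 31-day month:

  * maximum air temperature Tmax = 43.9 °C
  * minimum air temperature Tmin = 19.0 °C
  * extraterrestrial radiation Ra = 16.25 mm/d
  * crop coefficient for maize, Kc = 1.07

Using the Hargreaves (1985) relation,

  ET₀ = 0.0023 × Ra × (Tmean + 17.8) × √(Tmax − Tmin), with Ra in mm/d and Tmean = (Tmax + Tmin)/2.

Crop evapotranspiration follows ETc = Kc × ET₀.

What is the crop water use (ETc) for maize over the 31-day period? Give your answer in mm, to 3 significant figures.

305 mm

Tmean = (43.9 + 19.0)/2 = 31.45 °C
ET₀ = 0.0023 × 16.25 × (31.45 + 17.8) × √24.9 = 0.0023 × 16.25 × 49.25 × 4.9900 = 9.1852 mm/d
ETc = Kc × ET₀ = 1.07 × 9.1852 = 9.8282 mm/d
Over 31 days: 9.8282 × 31 = 304.674 mm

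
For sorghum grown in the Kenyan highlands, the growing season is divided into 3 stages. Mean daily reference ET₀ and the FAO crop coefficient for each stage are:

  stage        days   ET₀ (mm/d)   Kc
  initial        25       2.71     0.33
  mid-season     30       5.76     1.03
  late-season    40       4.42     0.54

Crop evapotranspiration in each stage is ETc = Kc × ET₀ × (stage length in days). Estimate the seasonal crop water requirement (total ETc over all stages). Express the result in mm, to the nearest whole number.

initial: 0.33 × 2.71 × 25 = 22.36 mm
mid-season: 1.03 × 5.76 × 30 = 177.98 mm
late-season: 0.54 × 4.42 × 40 = 95.47 mm
Seasonal total = 295.81 mm

296 mm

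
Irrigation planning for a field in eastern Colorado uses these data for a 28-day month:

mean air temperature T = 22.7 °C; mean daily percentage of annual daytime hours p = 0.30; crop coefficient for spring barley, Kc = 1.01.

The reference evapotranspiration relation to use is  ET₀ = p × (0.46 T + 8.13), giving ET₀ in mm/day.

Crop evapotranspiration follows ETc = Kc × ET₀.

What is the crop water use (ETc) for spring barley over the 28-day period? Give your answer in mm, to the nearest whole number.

158 mm

ET₀ = 0.30 × (0.46 × 22.7 + 8.13) = 0.30 × 18.572 = 5.5716 mm/d
ETc = Kc × ET₀ = 1.01 × 5.5716 = 5.6273 mm/d
Over 28 days: 5.6273 × 28 = 157.564 mm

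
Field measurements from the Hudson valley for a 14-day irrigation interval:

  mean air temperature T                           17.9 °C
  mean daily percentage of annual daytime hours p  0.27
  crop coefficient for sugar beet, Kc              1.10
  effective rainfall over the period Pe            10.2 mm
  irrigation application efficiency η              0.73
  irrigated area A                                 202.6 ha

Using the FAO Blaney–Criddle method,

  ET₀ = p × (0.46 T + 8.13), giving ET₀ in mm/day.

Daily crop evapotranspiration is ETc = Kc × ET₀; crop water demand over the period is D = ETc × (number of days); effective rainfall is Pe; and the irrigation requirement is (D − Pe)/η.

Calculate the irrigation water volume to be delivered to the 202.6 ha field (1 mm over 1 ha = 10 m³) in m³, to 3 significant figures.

ET₀ = 0.27 × (0.46 × 17.9 + 8.13) = 0.27 × 16.364 = 4.4183 mm/d
ETc = Kc × ET₀ = 1.10 × 4.4183 = 4.8601 mm/d
Crop demand D = ETc × 14 d = 4.8601 × 14 = 68.041 mm
D − Pe = 68.041 − 10.2 = 57.841 mm
Gross irrigation = 57.841 / 0.73 = 79.234 mm
Volume = 79.234 mm × 202.6 ha × 10 = 160528.1 m³

161000 m³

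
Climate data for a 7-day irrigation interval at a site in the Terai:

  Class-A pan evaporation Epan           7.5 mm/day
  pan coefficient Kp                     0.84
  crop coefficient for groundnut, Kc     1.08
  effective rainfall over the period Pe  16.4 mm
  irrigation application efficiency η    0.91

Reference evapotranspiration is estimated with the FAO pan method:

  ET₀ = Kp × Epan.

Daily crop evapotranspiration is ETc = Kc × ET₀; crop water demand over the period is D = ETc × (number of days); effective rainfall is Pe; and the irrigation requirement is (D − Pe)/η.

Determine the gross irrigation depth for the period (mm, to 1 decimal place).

ET₀ = 0.84 × 7.5 = 6.3000 mm/d
ETc = Kc × ET₀ = 1.08 × 6.3000 = 6.8040 mm/d
Crop demand D = ETc × 7 d = 6.8040 × 7 = 47.628 mm
D − Pe = 47.628 − 16.4 = 31.228 mm
Gross irrigation = 31.228 / 0.91 = 34.316 mm

34.3 mm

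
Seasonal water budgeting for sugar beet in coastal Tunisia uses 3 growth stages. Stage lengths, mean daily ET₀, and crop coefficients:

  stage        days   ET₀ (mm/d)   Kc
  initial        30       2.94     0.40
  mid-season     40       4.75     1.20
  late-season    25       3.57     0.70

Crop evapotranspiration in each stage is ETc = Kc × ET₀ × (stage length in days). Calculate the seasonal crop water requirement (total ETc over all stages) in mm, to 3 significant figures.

326 mm

initial: 0.40 × 2.94 × 30 = 35.28 mm
mid-season: 1.20 × 4.75 × 40 = 228.00 mm
late-season: 0.70 × 3.57 × 25 = 62.48 mm
Seasonal total = 325.76 mm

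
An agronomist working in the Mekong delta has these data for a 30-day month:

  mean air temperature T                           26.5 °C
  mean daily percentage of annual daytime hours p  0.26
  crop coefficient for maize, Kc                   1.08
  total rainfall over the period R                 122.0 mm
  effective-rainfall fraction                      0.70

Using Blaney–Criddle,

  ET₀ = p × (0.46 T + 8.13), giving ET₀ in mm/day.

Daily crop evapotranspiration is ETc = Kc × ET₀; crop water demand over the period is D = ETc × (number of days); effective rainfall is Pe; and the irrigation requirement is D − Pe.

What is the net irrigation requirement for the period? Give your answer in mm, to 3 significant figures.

ET₀ = 0.26 × (0.46 × 26.5 + 8.13) = 0.26 × 20.320 = 5.2832 mm/d
ETc = Kc × ET₀ = 1.08 × 5.2832 = 5.7059 mm/d
Crop demand D = ETc × 30 d = 5.7059 × 30 = 171.177 mm
Pe = 0.70 × 122.0 = 85.400 mm
D − Pe = 171.177 − 85.400 = 85.777 mm

85.8 mm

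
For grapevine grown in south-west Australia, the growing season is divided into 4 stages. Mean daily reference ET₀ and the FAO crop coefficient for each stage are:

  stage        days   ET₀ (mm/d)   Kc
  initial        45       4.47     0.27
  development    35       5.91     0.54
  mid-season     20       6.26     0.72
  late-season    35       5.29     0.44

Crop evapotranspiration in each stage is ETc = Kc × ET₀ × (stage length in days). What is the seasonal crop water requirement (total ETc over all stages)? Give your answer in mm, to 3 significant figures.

initial: 0.27 × 4.47 × 45 = 54.31 mm
development: 0.54 × 5.91 × 35 = 111.70 mm
mid-season: 0.72 × 6.26 × 20 = 90.14 mm
late-season: 0.44 × 5.29 × 35 = 81.47 mm
Seasonal total = 337.62 mm

338 mm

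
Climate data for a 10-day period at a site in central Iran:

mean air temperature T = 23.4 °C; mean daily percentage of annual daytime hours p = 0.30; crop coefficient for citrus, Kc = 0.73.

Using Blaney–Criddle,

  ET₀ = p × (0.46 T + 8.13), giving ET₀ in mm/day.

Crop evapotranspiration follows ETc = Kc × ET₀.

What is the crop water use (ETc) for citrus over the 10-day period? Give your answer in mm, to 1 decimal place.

41.4 mm

ET₀ = 0.30 × (0.46 × 23.4 + 8.13) = 0.30 × 18.894 = 5.6682 mm/d
ETc = Kc × ET₀ = 0.73 × 5.6682 = 4.1378 mm/d
Over 10 days: 4.1378 × 10 = 41.378 mm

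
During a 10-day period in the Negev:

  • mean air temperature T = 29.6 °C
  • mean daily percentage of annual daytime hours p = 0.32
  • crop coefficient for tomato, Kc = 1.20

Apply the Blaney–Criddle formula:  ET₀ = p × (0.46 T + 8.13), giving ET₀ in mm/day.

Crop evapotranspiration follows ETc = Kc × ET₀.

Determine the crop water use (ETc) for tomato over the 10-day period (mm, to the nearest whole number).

84 mm

ET₀ = 0.32 × (0.46 × 29.6 + 8.13) = 0.32 × 21.746 = 6.9587 mm/d
ETc = Kc × ET₀ = 1.20 × 6.9587 = 8.3504 mm/d
Over 10 days: 8.3504 × 10 = 83.504 mm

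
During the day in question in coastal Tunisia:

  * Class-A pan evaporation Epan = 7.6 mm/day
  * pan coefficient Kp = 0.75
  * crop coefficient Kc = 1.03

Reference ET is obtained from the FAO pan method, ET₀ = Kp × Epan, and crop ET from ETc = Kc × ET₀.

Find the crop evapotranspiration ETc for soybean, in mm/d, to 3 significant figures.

5.87 mm/d

ET₀ = 0.75 × 7.6 = 5.7000 mm/d
ETc = Kc × ET₀ = 1.03 × 5.7000 = 5.8710 mm/d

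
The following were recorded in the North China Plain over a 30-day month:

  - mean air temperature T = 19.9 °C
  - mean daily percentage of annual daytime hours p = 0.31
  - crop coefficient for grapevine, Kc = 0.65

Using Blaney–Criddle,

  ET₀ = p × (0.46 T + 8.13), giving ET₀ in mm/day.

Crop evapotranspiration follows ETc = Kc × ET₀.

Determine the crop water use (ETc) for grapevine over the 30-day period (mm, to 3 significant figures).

ET₀ = 0.31 × (0.46 × 19.9 + 8.13) = 0.31 × 17.284 = 5.3580 mm/d
ETc = Kc × ET₀ = 0.65 × 5.3580 = 3.4827 mm/d
Over 30 days: 3.4827 × 30 = 104.481 mm

104 mm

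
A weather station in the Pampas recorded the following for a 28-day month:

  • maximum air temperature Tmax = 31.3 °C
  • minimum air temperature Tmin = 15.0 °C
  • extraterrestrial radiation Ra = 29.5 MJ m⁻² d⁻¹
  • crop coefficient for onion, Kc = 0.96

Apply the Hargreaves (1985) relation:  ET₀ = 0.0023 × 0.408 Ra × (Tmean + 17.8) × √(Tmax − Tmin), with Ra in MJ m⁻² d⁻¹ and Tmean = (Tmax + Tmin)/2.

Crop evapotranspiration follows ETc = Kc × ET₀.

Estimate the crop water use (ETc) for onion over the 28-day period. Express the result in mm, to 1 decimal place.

123.0 mm

Tmean = (31.3 + 15.0)/2 = 23.15 °C
0.408 Ra = 0.408 × 29.5 = 12.0360 mm/d equivalent
ET₀ = 0.0023 × 12.0360 × (23.15 + 17.8) × √16.3 = 0.0023 × 12.0360 × 40.95 × 4.0373 = 4.5767 mm/d
ETc = Kc × ET₀ = 0.96 × 4.5767 = 4.3936 mm/d
Over 28 days: 4.3936 × 28 = 123.021 mm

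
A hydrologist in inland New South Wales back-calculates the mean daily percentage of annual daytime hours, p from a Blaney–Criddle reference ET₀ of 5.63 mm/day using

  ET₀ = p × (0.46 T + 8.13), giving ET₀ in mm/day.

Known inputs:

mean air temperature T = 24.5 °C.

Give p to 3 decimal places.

p = ET₀ / (0.46 T + 8.13) = 5.63 / (0.46 × 24.5 + 8.13) = 5.63 / 19.400 = 0.2902

0.290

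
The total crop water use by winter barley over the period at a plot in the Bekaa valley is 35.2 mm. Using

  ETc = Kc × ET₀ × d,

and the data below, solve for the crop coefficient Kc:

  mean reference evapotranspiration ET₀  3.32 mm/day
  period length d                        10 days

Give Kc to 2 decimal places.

1.06

ETc = Kc × ET₀ × d  ⇒  Kc = ETc / (ET₀ × d)
Kc = 35.2 / (3.32 × 10) = 35.2 / 33.20 = 1.0602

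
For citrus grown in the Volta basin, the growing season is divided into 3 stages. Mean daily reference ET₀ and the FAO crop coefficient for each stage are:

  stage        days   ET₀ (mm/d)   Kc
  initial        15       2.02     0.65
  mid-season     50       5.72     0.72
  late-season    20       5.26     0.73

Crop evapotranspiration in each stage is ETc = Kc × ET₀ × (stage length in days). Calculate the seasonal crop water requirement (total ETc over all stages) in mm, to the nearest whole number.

302 mm

initial: 0.65 × 2.02 × 15 = 19.70 mm
mid-season: 0.72 × 5.72 × 50 = 205.92 mm
late-season: 0.73 × 5.26 × 20 = 76.80 mm
Seasonal total = 302.42 mm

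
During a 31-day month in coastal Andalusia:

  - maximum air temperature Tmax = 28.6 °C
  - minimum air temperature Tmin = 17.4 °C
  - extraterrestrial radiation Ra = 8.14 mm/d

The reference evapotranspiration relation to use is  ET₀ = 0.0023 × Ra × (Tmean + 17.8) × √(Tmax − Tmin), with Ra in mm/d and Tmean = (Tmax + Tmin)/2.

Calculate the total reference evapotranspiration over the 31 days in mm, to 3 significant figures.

79.2 mm

Tmean = (28.6 + 17.4)/2 = 23.00 °C
ET₀ = 0.0023 × 8.14 × (23.00 + 17.8) × √11.2 = 0.0023 × 8.14 × 40.80 × 3.3466 = 2.5563 mm/d
Over 31 days: 2.5563 × 31 = 79.245 mm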